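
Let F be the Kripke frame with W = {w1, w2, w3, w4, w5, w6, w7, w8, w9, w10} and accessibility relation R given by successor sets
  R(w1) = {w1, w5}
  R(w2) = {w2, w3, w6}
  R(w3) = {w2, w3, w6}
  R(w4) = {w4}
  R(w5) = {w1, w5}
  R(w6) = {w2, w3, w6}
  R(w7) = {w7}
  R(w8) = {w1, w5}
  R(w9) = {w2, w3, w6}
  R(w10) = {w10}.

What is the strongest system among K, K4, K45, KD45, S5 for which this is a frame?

Transitive (axiom 4): yes — every two-step R-path is closed by a direct edge.
Euclidean (axiom 5): yes — any two successors of a common world are R-related.
Serial (axiom D): yes — every world has a successor (e.g. w1 R w1).
Reflexive (axiom T): no — w8 is not related to itself.
So F validates K, K4, K45, KD45; S5 would additionally require R to be reflexive. The strongest is KD45.

KD45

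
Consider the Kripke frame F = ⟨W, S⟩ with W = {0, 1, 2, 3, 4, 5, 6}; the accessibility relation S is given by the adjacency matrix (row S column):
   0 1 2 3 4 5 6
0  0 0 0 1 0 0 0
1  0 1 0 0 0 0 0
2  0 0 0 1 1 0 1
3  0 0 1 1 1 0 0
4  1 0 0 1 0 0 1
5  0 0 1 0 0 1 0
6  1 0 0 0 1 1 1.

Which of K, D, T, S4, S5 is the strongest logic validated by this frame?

D

Serial (axiom D): yes — every world has a successor (e.g. 0 S 3).
Reflexive (axiom T): no — 0 is not related to itself.
Transitive (axiom 4): no — 0 S 3 and 3 S 2, but not 0 S 2.
Euclidean (axiom 5): no — 2 S 3 and 2 S 6, but not 3 S 6.
So F validates K, D; T would additionally require S to be reflexive. The strongest is D.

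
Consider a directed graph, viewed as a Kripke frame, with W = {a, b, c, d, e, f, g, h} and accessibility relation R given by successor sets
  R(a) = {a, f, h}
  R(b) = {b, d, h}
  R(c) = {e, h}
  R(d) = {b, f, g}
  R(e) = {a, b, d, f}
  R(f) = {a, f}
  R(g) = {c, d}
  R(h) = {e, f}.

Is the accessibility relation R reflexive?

Reflexive: no — c is not related to itself.

No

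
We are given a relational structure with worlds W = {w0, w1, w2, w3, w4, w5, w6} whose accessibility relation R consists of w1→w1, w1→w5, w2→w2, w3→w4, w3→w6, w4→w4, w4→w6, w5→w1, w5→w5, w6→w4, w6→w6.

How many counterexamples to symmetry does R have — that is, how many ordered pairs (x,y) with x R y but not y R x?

2

Enumerating: (w3,w4), (w3,w6).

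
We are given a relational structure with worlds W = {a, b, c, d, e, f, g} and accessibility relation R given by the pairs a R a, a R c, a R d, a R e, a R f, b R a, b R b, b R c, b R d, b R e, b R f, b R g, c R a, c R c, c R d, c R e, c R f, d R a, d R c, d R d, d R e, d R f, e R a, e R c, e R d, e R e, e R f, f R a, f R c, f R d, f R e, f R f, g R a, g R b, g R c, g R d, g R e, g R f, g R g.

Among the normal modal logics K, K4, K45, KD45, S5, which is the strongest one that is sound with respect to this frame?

Transitive (axiom 4): yes — every two-step R-path is closed by a direct edge.
Euclidean (axiom 5): no — b R a and b R g, but not a R g.
Serial (axiom D): yes — every world has a successor (e.g. a R a).
Reflexive (axiom T): yes — every world is R-related to itself.
So F validates K, K4; K45 would additionally require R to be Euclidean. The strongest is K4.

K4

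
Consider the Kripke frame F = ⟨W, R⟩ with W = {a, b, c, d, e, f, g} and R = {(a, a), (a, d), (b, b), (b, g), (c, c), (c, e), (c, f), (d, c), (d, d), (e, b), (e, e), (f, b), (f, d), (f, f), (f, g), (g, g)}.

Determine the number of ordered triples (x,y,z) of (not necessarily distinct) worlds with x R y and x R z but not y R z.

16

Enumerating: (a,d,a), (b,g,b), (c,e,c), (c,e,f), (c,f,c), (c,f,e), (d,c,d), (e,b,e), (f,b,d), (f,b,f), (f,d,b), (f,d,f), (f,d,g), (f,g,b), (f,g,d), (f,g,f).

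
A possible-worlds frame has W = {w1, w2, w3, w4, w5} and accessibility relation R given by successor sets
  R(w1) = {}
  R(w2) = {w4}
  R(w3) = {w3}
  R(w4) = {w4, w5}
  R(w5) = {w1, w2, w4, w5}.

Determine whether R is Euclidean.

No

Euclidean: no — w5 R w1 and w5 R w2, but not w1 R w2.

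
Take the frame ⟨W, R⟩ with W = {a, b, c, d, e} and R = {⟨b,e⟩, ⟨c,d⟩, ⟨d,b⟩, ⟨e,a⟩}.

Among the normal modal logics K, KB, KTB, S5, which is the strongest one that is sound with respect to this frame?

Symmetric (axiom B): no — b R e but not e R b.
Reflexive (axiom T): no — a is not related to itself.
Euclidean (axiom 5): no — b R e and b R e, but not e R e.
So F validates K; KB would additionally require R to be symmetric. The strongest is K.

K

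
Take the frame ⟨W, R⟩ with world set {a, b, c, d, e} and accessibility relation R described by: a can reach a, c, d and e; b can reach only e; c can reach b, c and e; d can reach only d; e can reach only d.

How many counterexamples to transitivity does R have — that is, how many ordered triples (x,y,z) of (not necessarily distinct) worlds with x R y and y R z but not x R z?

3

Enumerating: (a,c,b), (b,e,d), (c,e,d).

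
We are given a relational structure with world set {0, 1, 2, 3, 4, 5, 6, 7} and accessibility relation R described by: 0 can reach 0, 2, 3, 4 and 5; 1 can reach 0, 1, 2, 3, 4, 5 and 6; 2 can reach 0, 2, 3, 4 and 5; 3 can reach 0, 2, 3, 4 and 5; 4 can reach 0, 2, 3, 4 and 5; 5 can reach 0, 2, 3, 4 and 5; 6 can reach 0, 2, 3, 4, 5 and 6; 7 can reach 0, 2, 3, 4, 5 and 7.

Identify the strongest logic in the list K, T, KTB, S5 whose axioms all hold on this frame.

T

Reflexive (axiom T): yes — every world is R-related to itself.
Symmetric (axiom B): no — 1 R 0 but not 0 R 1.
Euclidean (axiom 5): no — 1 R 0 and 1 R 6, but not 0 R 6.
So F validates K, T; KTB would additionally require R to be symmetric. The strongest is T.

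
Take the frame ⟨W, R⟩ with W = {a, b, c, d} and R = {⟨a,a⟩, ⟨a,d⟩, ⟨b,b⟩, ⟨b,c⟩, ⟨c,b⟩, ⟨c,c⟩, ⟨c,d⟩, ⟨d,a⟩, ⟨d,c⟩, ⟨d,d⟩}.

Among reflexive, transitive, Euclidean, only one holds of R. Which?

reflexive

Reflexive: yes — every world is R-related to itself.
Transitive: no — a R d and d R c, but not a R c.
Euclidean: no — c R b and c R d, but not b R d.
Only reflexive holds.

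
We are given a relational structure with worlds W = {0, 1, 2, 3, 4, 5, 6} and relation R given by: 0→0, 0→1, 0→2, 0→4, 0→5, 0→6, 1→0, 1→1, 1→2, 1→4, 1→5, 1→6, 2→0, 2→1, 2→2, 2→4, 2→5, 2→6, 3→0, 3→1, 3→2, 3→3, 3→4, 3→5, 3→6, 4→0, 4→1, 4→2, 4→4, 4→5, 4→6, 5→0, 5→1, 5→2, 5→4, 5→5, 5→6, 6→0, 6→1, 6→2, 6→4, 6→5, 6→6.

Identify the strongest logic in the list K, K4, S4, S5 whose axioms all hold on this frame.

Transitive (axiom 4): yes — every two-step R-path is closed by a direct edge.
Reflexive (axiom T): yes — every world is R-related to itself.
Euclidean (axiom 5): no — 3 R 0 and 3 R 3, but not 0 R 3.
So F validates K, K4, S4; S5 would additionally require R to be Euclidean. The strongest is S4.

S4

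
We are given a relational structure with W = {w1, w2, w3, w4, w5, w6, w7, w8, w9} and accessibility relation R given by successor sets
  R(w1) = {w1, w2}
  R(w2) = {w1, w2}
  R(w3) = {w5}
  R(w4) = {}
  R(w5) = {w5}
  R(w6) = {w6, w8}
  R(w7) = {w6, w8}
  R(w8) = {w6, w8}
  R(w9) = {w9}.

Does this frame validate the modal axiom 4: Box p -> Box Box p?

By correspondence theory, 4 is valid on a frame iff R is transitive.
Transitive: yes — every two-step R-path is closed by a direct edge.

Yes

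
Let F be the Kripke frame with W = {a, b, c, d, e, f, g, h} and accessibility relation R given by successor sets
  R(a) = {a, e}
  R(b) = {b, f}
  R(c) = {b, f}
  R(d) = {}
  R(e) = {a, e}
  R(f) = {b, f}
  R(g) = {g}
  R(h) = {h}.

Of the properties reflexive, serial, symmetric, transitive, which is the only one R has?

Reflexive: no — c is not related to itself.
Serial: no — d has no R-successor.
Symmetric: no — c R b but not b R c.
Transitive: yes — every two-step R-path is closed by a direct edge.
Only transitive holds.

transitive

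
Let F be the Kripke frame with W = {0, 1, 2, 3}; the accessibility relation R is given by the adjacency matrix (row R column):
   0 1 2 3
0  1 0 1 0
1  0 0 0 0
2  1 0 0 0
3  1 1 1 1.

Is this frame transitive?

No

Transitive: no — 2 R 0 and 0 R 2, but not 2 R 2.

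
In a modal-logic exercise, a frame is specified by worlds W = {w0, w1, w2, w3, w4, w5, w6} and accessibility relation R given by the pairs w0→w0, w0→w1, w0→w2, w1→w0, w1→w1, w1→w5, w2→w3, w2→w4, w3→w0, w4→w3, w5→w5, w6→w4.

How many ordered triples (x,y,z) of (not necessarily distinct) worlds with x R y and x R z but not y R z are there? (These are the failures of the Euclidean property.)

Enumerating: (w0,w1,w2), (w0,w2,w0), (w0,w2,w1), (w0,w2,w2), (w1,w0,w5), (w1,w5,w0), (w1,w5,w1), (w2,w3,w3), (w2,w3,w4), (w2,w4,w4), (w4,w3,w3), (w6,w4,w4).

12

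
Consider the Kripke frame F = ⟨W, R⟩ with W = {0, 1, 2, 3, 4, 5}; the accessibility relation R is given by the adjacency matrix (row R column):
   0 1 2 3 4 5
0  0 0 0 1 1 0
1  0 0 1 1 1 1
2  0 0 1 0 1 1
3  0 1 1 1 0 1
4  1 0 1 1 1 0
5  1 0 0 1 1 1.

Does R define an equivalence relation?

No

Reflexive: no — 0 is not related to itself.
Symmetric: no — 0 R 3 but not 3 R 0.
Transitive: no — 0 R 3 and 3 R 1, but not 0 R 1.
So R is not an equivalence relation.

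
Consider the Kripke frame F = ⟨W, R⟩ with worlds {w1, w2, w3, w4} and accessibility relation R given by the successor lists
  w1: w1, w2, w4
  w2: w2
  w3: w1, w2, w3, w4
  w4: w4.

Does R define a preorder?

Yes

Reflexive: yes — every world is R-related to itself.
Transitive: yes — every two-step R-path is closed by a direct edge.
So R is a preorder.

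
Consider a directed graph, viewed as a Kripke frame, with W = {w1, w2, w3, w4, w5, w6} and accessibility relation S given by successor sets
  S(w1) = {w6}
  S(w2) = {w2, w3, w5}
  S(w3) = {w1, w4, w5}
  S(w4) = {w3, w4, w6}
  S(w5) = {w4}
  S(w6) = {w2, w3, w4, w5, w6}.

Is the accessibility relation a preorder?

Reflexive: no — w1 is not related to itself.
Transitive: no — w1 S w6 and w6 S w2, but not w1 S w2.
So S is not a preorder.

No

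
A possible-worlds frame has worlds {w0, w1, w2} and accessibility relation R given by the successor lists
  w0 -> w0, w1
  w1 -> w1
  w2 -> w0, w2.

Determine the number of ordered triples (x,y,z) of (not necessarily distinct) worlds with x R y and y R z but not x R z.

Enumerating: (w2,w0,w1).

1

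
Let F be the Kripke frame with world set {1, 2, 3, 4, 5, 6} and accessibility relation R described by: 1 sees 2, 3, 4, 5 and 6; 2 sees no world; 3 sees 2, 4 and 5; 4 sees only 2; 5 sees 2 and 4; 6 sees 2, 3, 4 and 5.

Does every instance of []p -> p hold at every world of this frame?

No

Axiom T corresponds to the accessibility relation being reflexive.
Reflexive: no — 1 is not related to itself.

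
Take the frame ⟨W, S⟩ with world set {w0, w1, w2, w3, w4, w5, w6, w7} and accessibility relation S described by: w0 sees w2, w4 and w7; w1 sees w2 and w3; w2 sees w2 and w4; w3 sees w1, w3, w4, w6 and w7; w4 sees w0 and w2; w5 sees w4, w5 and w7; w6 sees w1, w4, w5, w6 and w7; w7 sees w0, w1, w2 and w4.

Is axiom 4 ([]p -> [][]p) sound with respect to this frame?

No

Axiom 4 corresponds to the accessibility relation being transitive.
Transitive: no — w0 S w7 and w7 S w1, but not w0 S w1.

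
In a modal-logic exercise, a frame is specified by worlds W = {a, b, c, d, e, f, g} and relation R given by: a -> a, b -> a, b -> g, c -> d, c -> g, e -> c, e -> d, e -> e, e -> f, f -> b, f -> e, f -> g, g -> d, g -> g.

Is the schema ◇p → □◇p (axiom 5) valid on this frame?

By correspondence theory, 5 is valid on a frame iff R is Euclidean.
Euclidean: no — b R a and b R g, but not a R g.

No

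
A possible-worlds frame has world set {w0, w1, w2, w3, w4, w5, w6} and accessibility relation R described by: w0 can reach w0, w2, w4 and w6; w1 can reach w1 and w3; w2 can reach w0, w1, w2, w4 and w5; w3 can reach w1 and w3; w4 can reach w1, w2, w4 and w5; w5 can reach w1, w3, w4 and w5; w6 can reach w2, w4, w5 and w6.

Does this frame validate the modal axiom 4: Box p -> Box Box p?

No

Axiom 4 corresponds to the accessibility relation being transitive.
Transitive: no — w0 R w2 and w2 R w1, but not w0 R w1.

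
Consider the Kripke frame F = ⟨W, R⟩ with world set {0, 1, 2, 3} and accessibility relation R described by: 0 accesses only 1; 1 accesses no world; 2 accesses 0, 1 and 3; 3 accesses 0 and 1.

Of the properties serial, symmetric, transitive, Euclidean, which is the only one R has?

Serial: no — 1 has no R-successor.
Symmetric: no — 0 R 1 but not 1 R 0.
Transitive: yes — every two-step R-path is closed by a direct edge.
Euclidean: no — 2 R 0 and 2 R 3, but not 0 R 3.
Only transitive holds.

transitive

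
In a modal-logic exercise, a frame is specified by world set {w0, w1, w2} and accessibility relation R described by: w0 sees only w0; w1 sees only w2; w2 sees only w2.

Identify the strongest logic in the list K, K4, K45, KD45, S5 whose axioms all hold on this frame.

KD45

Transitive (axiom 4): yes — every two-step R-path is closed by a direct edge.
Euclidean (axiom 5): yes — any two successors of a common world are R-related.
Serial (axiom D): yes — every world has a successor (e.g. w0 R w0).
Reflexive (axiom T): no — w1 is not related to itself.
So F validates K, K4, K45, KD45; S5 would additionally require R to be reflexive. The strongest is KD45.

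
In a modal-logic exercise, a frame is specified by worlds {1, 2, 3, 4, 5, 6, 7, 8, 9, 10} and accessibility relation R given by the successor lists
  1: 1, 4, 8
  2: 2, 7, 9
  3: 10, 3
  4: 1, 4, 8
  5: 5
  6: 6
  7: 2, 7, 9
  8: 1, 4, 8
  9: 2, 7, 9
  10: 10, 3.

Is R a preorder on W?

Reflexive: yes — every world is R-related to itself.
Transitive: yes — every two-step R-path is closed by a direct edge.
So R is a preorder.

Yes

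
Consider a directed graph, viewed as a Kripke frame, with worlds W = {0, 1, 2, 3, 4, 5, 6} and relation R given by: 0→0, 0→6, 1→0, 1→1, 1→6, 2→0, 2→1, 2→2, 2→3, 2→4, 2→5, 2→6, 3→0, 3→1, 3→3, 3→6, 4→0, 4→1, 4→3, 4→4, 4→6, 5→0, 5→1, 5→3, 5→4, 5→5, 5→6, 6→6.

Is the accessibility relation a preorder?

Yes

Reflexive: yes — every world is R-related to itself.
Transitive: yes — every two-step R-path is closed by a direct edge.
So R is a preorder.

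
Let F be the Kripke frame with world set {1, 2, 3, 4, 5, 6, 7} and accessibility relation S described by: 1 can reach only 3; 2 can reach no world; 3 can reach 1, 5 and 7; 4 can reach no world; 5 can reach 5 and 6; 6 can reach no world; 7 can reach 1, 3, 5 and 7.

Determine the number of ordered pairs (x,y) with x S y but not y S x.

4

Enumerating: (3,5), (5,6), (7,1), (7,5).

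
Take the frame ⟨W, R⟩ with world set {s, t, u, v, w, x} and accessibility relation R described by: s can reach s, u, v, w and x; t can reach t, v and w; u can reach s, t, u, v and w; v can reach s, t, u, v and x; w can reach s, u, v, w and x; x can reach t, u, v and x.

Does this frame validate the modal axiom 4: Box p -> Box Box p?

No

By correspondence theory, 4 is valid on a frame iff R is transitive.
Transitive: no — s R u and u R t, but not s R t.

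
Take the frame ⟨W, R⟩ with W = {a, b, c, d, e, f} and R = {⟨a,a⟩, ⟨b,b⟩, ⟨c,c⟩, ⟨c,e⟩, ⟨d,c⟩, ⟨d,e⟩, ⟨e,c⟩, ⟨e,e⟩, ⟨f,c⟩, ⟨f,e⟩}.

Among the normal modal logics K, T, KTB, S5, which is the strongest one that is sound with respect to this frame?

K

Reflexive (axiom T): no — d is not related to itself.
Symmetric (axiom B): no — d R c but not c R d.
Euclidean (axiom 5): yes — any two successors of a common world are R-related.
So F validates K; T would additionally require R to be reflexive. The strongest is K.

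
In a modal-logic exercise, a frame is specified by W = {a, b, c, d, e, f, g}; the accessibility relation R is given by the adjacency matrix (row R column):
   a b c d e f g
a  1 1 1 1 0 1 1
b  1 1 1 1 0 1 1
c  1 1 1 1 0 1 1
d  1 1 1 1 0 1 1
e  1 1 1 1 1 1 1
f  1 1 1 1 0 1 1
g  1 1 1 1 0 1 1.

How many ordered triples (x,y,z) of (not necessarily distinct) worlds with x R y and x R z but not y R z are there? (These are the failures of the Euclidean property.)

6

Enumerating: (e,a,e), (e,b,e), (e,c,e), (e,d,e), (e,f,e), (e,g,e).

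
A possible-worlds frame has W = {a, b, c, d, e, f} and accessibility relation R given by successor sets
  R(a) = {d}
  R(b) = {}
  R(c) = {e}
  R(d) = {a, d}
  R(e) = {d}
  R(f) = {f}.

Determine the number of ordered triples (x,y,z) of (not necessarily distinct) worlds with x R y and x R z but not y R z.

Enumerating: (c,e,e), (d,a,a).

2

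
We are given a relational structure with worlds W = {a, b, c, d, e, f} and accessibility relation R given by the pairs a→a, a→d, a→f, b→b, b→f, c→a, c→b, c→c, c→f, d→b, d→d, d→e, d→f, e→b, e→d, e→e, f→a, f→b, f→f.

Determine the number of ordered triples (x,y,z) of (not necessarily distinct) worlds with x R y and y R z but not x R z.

9

Enumerating: (a,d,b), (a,d,e), (a,f,b), (b,f,a), (c,a,d), (d,f,a), (e,b,f), (e,d,f), (f,a,d).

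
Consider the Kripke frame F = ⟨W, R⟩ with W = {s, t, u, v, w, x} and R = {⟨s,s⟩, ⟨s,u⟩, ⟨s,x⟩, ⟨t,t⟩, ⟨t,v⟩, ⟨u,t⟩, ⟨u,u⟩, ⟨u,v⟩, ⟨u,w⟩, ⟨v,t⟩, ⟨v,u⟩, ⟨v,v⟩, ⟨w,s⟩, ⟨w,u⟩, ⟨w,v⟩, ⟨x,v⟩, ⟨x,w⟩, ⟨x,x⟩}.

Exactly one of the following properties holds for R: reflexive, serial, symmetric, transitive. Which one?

serial

Reflexive: no — w is not related to itself.
Serial: yes — every world has a successor (e.g. s R s).
Symmetric: no — s R u but not u R s.
Transitive: no — s R u and u R t, but not s R t.
Only serial holds.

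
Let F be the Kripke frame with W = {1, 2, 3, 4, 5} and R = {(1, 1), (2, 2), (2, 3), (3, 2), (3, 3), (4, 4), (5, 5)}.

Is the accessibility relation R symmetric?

Yes

Symmetric: yes — every pair in R has its reverse in R.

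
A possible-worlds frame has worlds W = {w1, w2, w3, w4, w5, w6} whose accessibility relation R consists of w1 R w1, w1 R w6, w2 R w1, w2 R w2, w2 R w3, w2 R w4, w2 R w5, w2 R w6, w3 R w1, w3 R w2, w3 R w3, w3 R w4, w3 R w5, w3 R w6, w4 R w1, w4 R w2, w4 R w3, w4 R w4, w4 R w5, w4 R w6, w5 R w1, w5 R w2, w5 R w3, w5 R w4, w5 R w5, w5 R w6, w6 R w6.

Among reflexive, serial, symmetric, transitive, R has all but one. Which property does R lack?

symmetric

Reflexive: yes — every world is R-related to itself.
Serial: yes — every world has a successor (e.g. w1 R w1).
Symmetric: no — w1 R w6 but not w6 R w1.
Transitive: yes — every two-step R-path is closed by a direct edge.
Only symmetric fails.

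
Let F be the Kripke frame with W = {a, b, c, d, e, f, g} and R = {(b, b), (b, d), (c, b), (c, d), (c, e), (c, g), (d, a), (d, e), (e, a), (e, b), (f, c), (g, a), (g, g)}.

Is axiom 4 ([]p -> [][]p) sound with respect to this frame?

Axiom 4 corresponds to the accessibility relation being transitive.
Transitive: no — b R d and d R a, but not b R a.

No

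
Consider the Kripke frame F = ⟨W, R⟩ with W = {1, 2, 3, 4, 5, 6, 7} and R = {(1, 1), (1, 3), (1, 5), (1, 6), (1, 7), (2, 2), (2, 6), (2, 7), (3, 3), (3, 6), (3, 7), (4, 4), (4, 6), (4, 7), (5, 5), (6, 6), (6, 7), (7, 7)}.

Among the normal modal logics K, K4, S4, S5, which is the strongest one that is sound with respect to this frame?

S4

Transitive (axiom 4): yes — every two-step R-path is closed by a direct edge.
Reflexive (axiom T): yes — every world is R-related to itself.
Euclidean (axiom 5): no — 1 R 3 and 1 R 5, but not 3 R 5.
So F validates K, K4, S4; S5 would additionally require R to be Euclidean. The strongest is S4.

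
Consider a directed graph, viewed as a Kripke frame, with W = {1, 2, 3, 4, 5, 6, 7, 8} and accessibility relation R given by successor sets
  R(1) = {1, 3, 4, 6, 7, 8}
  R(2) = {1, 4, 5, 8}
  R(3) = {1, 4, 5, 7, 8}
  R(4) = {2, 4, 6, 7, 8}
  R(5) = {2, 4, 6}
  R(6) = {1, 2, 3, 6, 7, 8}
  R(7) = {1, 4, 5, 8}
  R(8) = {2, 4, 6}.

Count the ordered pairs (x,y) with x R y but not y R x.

15

Enumerating: (1,4), (1,8), (2,1), (3,4), (3,5), (3,7), (3,8), (4,6), (5,4), (5,6), (6,2), (6,3), (6,7), (7,5), (7,8).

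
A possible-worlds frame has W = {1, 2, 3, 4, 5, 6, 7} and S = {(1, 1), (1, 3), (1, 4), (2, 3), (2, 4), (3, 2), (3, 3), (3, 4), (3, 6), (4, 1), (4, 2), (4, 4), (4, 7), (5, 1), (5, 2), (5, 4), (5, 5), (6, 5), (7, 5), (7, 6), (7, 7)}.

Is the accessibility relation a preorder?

No

Reflexive: no — 2 is not related to itself.
Transitive: no — 1 S 3 and 3 S 2, but not 1 S 2.
So S is not a preorder.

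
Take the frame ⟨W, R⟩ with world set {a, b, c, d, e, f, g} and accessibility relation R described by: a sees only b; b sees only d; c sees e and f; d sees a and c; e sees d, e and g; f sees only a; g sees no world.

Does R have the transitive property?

No

Transitive: no — a R b and b R d, but not a R d.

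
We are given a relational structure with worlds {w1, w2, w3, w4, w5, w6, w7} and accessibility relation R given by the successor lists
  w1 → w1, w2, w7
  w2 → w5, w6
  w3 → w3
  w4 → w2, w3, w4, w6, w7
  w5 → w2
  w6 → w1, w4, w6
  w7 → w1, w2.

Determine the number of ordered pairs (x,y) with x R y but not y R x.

Enumerating: (w1,w2), (w2,w6), (w4,w2), (w4,w3), (w4,w7), (w6,w1), (w7,w2).

7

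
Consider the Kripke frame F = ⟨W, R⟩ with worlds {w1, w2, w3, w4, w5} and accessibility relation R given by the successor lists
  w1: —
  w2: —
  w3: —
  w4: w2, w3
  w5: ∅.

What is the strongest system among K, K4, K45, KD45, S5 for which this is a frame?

K4

Transitive (axiom 4): yes — every two-step R-path is closed by a direct edge.
Euclidean (axiom 5): no — w4 R w2 and w4 R w3, but not w2 R w3.
Serial (axiom D): no — w1 has no R-successor.
Reflexive (axiom T): no — w1 is not related to itself.
So F validates K, K4; K45 would additionally require R to be Euclidean. The strongest is K4.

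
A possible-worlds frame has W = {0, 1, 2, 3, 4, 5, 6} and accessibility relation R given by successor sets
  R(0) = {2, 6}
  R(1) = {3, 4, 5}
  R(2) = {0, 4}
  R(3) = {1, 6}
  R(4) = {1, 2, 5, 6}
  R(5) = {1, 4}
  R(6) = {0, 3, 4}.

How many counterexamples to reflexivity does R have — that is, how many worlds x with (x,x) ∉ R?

Enumerating: 0, 1, 2, 3, 4, 5, 6.

7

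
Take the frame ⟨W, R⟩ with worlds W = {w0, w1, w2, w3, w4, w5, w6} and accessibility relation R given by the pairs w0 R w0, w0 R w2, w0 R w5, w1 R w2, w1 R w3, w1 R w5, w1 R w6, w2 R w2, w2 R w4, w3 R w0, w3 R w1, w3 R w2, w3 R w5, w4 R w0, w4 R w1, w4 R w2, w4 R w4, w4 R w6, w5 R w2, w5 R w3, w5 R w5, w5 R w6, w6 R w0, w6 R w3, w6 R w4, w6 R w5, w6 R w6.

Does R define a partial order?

Reflexive: no — w1 is not related to itself.
Transitive: no — w0 R w2 and w2 R w4, but not w0 R w4.
Antisymmetric: no — w1 R w3 and w3 R w1 with w1 ≠ w3.
So R is not a partial order.

No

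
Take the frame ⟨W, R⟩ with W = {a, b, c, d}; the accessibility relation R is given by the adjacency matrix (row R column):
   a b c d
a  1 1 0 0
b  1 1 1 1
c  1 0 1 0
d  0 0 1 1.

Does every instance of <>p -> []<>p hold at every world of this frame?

No

By correspondence theory, 5 is valid on a frame iff R is Euclidean.
Euclidean: no — b R a and b R c, but not a R c.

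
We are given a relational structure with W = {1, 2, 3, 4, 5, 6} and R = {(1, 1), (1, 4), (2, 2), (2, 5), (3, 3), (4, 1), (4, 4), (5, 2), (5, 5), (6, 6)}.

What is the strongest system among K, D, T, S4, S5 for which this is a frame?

S5

Serial (axiom D): yes — every world has a successor (e.g. 1 R 1).
Reflexive (axiom T): yes — every world is R-related to itself.
Transitive (axiom 4): yes — every two-step R-path is closed by a direct edge.
Euclidean (axiom 5): yes — any two successors of a common world are R-related.
So F validates K, D, T, S4, S5. The strongest is S5.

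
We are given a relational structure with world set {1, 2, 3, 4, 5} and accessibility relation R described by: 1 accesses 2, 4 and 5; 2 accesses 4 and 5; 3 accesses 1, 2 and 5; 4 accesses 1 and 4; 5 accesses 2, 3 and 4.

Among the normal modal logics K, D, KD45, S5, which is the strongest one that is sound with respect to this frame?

Serial (axiom D): yes — every world has a successor (e.g. 1 R 2).
Euclidean (axiom 5): no — 1 R 4 and 1 R 2, but not 4 R 2.
Transitive (axiom 4): no — 1 R 5 and 5 R 3, but not 1 R 3.
Reflexive (axiom T): no — 1 is not related to itself.
So F validates K, D; KD45 would additionally require R to be Euclidean and transitive. The strongest is D.

D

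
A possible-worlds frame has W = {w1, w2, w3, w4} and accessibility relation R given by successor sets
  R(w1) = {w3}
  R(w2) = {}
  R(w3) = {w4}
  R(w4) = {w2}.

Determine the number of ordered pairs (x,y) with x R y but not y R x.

3

Enumerating: (w1,w3), (w3,w4), (w4,w2).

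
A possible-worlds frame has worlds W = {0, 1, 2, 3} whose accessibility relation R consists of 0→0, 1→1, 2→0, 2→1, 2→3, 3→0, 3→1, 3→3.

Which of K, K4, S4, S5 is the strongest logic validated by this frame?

K4

Transitive (axiom 4): yes — every two-step R-path is closed by a direct edge.
Reflexive (axiom T): no — 2 is not related to itself.
Euclidean (axiom 5): no — 2 R 0 and 2 R 1, but not 0 R 1.
So F validates K, K4; S4 would additionally require R to be reflexive. The strongest is K4.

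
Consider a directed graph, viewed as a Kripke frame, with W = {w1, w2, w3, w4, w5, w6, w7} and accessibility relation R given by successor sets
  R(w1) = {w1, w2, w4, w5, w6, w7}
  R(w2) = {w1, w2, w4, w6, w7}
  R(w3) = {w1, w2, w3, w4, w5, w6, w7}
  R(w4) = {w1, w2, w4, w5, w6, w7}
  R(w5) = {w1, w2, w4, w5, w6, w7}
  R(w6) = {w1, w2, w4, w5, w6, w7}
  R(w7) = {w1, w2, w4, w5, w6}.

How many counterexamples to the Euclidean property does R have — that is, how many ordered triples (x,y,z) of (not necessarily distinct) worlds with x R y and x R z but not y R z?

Enumerating: (w1,w2,w5), (w1,w7,w7), (w2,w7,w7), (w3,w1,w3), (w3,w2,w3), (w3,w2,w5), (w3,w4,w3), (w3,w5,w3), (w3,w6,w3), (w3,w7,w3), (w3,w7,w7), (w4,w2,w5), (w4,w7,w7), (w5,w2,w5), (w5,w7,w7), (w6,w2,w5), (w6,w7,w7), (w7,w2,w5).

18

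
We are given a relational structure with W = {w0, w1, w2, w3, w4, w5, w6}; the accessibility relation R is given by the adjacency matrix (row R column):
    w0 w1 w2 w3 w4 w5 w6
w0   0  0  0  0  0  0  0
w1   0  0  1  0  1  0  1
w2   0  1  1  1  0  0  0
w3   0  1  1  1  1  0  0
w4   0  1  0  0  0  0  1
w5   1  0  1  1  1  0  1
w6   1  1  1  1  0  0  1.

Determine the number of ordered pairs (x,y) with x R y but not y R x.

Enumerating: (w3,w1), (w3,w4), (w4,w6), (w5,w0), (w5,w2), (w5,w3), (w5,w4), (w5,w6), (w6,w0), (w6,w2), (w6,w3).

11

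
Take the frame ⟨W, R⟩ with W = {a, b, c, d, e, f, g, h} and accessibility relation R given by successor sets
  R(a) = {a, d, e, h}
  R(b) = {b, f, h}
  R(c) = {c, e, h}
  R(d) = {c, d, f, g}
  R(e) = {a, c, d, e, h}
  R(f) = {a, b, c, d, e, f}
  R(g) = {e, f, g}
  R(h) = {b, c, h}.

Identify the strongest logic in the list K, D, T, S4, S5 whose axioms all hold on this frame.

T

Serial (axiom D): yes — every world has a successor (e.g. a R a).
Reflexive (axiom T): yes — every world is R-related to itself.
Transitive (axiom 4): no — a R d and d R c, but not a R c.
Euclidean (axiom 5): no — a R d and a R e, but not d R e.
So F validates K, D, T; S4 would additionally require R to be transitive. The strongest is T.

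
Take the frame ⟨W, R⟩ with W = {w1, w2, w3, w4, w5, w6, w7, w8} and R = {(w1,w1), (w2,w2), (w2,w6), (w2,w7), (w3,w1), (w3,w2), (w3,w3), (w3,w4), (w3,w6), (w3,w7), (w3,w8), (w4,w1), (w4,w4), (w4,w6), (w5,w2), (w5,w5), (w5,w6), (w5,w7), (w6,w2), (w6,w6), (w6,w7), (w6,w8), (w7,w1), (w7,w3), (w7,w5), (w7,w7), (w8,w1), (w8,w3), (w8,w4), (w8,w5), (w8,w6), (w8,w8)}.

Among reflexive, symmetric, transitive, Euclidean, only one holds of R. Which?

Reflexive: yes — every world is R-related to itself.
Symmetric: no — w2 R w7 but not w7 R w2.
Transitive: no — w2 R w6 and w6 R w8, but not w2 R w8.
Euclidean: no — w2 R w7 and w2 R w6, but not w7 R w6.
Only reflexive holds.

reflexive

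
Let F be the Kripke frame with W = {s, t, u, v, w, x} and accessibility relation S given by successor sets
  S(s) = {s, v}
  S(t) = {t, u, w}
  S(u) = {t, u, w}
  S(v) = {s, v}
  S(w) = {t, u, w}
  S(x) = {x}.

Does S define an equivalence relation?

Reflexive: yes — every world is S-related to itself.
Symmetric: yes — every pair in S has its reverse in S.
Transitive: yes — every two-step S-path is closed by a direct edge.
So S is an equivalence relation.

Yes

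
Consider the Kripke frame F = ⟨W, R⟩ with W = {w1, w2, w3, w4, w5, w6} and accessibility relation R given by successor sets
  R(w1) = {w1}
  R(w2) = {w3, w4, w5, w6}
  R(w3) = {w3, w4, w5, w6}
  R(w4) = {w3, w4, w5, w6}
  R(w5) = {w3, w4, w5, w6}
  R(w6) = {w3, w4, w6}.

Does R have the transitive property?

Transitive: no — w6 R w3 and w3 R w5, but not w6 R w5.

No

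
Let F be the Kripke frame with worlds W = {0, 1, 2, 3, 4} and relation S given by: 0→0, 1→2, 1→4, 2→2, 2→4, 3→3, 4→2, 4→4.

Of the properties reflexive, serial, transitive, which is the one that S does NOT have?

reflexive

Reflexive: no — 1 is not related to itself.
Serial: yes — every world has a successor (e.g. 0 S 0).
Transitive: yes — every two-step S-path is closed by a direct edge.
Only reflexive fails.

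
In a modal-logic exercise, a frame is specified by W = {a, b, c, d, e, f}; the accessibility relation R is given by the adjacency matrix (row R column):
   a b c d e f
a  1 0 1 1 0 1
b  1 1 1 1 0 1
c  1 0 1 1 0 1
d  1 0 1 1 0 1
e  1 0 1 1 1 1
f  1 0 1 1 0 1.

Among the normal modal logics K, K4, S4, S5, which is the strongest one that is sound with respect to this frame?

Transitive (axiom 4): yes — every two-step R-path is closed by a direct edge.
Reflexive (axiom T): yes — every world is R-related to itself.
Euclidean (axiom 5): no — b R a and b R b, but not a R b.
So F validates K, K4, S4; S5 would additionally require R to be Euclidean. The strongest is S4.

S4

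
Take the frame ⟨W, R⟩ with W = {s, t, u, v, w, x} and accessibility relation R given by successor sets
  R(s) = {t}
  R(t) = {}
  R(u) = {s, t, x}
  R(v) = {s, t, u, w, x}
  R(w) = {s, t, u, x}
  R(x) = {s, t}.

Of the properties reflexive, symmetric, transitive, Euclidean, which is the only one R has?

transitive

Reflexive: no — s is not related to itself.
Symmetric: no — s R t but not t R s.
Transitive: yes — every two-step R-path is closed by a direct edge.
Euclidean: no — u R s and u R x, but not s R x.
Only transitive holds.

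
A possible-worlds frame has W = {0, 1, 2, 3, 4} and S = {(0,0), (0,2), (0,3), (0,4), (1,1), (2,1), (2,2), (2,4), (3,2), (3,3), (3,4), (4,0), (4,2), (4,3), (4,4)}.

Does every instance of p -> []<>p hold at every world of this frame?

Axiom B corresponds to the accessibility relation being symmetric.
Symmetric: no — 0 S 2 but not 2 S 0.

No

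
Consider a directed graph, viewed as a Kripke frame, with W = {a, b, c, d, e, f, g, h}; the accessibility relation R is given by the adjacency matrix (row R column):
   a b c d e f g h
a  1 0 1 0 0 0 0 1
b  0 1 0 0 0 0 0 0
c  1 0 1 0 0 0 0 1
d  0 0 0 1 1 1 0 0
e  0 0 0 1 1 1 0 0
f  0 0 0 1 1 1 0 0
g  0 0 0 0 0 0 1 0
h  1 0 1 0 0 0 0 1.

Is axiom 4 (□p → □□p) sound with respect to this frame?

Yes

Axiom 4 corresponds to the accessibility relation being transitive.
Transitive: yes — every two-step R-path is closed by a direct edge.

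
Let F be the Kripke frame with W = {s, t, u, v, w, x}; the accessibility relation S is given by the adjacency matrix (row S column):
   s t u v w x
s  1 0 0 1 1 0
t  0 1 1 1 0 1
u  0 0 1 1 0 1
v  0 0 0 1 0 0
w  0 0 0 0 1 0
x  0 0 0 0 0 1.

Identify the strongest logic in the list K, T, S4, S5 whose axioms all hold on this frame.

Reflexive (axiom T): yes — every world is S-related to itself.
Transitive (axiom 4): yes — every two-step S-path is closed by a direct edge.
Euclidean (axiom 5): no — s S v and s S w, but not v S w.
So F validates K, T, S4; S5 would additionally require S to be Euclidean. The strongest is S4.

S4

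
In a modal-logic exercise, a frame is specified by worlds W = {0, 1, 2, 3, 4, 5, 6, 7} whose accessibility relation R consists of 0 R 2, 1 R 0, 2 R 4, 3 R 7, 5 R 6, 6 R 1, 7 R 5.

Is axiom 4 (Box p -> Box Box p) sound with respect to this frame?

No

Axiom 4 corresponds to the accessibility relation being transitive.
Transitive: no — 0 R 2 and 2 R 4, but not 0 R 4.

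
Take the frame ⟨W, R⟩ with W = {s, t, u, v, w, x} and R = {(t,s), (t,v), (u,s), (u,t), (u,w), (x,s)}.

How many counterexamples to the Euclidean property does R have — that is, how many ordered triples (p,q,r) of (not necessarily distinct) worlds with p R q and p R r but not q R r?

13

Enumerating: (t,s,s), (t,s,v), (t,v,s), (t,v,v), (u,s,s), (u,s,t), (u,s,w), (u,t,t), (u,t,w), (u,w,s), (u,w,t), (u,w,w), (x,s,s).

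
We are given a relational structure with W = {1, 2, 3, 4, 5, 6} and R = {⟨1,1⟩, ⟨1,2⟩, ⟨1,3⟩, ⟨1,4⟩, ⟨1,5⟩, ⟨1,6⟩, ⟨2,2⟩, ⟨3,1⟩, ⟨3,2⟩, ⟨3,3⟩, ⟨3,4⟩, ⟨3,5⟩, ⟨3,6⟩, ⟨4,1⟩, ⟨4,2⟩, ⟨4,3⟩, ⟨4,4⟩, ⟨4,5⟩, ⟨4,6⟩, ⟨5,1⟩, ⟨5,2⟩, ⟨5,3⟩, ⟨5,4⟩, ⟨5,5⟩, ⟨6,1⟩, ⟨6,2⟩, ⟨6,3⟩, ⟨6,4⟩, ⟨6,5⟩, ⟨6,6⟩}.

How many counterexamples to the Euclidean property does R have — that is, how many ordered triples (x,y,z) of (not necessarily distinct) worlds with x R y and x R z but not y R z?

Enumerating: (1,2,1), (1,2,3), (1,2,4), (1,2,5), (1,2,6), (1,5,6), (3,2,1), (3,2,3), (3,2,4), (3,2,5), (3,2,6), (3,5,6), … and 16 more.
Total: 28.

28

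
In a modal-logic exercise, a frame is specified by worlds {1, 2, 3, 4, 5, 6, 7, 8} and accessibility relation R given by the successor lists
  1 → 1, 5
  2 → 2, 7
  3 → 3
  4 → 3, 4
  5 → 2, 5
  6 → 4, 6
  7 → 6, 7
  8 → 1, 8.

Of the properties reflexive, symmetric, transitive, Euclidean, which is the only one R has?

Reflexive: yes — every world is R-related to itself.
Symmetric: no — 1 R 5 but not 5 R 1.
Transitive: no — 1 R 5 and 5 R 2, but not 1 R 2.
Euclidean: no — 1 R 5 and 1 R 1, but not 5 R 1.
Only reflexive holds.

reflexive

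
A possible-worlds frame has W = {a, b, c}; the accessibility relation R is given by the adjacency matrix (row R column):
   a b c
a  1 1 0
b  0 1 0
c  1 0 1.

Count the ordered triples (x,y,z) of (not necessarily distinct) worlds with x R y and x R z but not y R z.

2

Enumerating: (a,b,a), (c,a,c).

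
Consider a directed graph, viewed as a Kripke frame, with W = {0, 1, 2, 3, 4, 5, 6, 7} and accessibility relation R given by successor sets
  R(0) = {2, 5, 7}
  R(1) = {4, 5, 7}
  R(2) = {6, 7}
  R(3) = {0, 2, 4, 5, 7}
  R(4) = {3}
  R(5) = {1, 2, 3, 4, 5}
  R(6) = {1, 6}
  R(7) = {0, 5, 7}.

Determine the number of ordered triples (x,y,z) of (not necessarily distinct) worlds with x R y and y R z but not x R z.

Enumerating: (0,2,6), (0,5,1), (0,5,3), (0,5,4), (0,7,0), (1,4,3), (1,5,1), (1,5,2), (1,5,3), (1,7,0), (2,6,1), (2,7,0), … and 23 more.
Total: 35.

35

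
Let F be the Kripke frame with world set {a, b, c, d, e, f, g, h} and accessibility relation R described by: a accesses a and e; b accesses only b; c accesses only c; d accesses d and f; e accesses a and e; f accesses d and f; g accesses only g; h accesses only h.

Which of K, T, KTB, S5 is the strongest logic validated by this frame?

S5

Reflexive (axiom T): yes — every world is R-related to itself.
Symmetric (axiom B): yes — every pair in R has its reverse in R.
Euclidean (axiom 5): yes — any two successors of a common world are R-related.
So F validates K, T, KTB, S5. The strongest is S5.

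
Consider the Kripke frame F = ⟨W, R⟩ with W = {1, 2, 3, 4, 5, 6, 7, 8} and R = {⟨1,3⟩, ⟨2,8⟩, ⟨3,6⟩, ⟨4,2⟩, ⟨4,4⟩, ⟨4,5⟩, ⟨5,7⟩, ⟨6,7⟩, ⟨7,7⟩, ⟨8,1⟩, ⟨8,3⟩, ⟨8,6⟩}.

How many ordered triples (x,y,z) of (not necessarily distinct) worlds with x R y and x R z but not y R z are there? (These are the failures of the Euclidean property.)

Enumerating: (1,3,3), (2,8,8), (3,6,6), (4,2,2), (4,2,4), (4,2,5), (4,5,2), (4,5,4), (4,5,5), (8,1,1), (8,1,6), (8,3,1), (8,3,3), (8,6,1), (8,6,3), (8,6,6).

16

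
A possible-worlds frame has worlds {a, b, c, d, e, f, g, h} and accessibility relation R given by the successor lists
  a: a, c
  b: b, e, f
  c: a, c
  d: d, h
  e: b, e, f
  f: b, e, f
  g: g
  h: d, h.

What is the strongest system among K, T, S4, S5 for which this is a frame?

Reflexive (axiom T): yes — every world is R-related to itself.
Transitive (axiom 4): yes — every two-step R-path is closed by a direct edge.
Euclidean (axiom 5): yes — any two successors of a common world are R-related.
So F validates K, T, S4, S5. The strongest is S5.

S5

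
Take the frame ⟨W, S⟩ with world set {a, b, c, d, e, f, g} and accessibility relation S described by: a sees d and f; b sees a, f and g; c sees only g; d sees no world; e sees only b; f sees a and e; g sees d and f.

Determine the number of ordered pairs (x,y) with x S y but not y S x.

9

Enumerating: (a,d), (b,a), (b,f), (b,g), (c,g), (e,b), (f,e), (g,d), (g,f).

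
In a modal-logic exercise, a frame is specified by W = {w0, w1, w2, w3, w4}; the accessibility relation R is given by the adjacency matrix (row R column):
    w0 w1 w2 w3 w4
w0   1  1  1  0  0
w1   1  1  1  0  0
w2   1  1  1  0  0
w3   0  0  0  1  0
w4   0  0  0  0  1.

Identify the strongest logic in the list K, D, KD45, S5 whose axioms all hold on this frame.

S5

Serial (axiom D): yes — every world has a successor (e.g. w0 R w0).
Euclidean (axiom 5): yes — any two successors of a common world are R-related.
Transitive (axiom 4): yes — every two-step R-path is closed by a direct edge.
Reflexive (axiom T): yes — every world is R-related to itself.
So F validates K, D, KD45, S5. The strongest is S5.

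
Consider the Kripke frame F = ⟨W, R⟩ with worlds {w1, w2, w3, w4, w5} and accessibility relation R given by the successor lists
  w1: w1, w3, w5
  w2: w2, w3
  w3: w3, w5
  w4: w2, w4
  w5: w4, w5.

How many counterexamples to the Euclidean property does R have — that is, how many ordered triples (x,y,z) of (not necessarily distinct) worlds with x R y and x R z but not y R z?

Enumerating: (w1,w3,w1), (w1,w5,w1), (w1,w5,w3), (w2,w3,w2), (w3,w5,w3), (w4,w2,w4), (w5,w4,w5).

7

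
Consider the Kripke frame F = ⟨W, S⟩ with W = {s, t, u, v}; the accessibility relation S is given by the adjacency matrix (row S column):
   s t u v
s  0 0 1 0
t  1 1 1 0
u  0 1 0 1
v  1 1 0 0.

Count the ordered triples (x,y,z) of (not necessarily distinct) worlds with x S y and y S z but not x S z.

8

Enumerating: (s,u,t), (s,u,v), (t,u,v), (u,t,s), (u,t,u), (u,v,s), (v,s,u), (v,t,u).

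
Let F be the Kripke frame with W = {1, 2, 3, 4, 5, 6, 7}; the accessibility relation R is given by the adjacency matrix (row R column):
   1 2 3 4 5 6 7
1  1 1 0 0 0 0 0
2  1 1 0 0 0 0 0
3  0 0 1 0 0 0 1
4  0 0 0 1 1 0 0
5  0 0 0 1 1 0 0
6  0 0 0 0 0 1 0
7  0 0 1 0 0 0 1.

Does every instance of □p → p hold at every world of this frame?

By correspondence theory, T is valid on a frame iff R is reflexive.
Reflexive: yes — every world is R-related to itself.

Yes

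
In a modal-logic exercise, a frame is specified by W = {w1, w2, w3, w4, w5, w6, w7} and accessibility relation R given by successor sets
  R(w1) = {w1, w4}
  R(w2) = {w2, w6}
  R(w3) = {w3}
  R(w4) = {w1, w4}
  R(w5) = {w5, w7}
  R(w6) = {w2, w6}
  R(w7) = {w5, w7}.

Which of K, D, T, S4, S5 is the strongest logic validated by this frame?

S5

Serial (axiom D): yes — every world has a successor (e.g. w1 R w1).
Reflexive (axiom T): yes — every world is R-related to itself.
Transitive (axiom 4): yes — every two-step R-path is closed by a direct edge.
Euclidean (axiom 5): yes — any two successors of a common world are R-related.
So F validates K, D, T, S4, S5. The strongest is S5.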